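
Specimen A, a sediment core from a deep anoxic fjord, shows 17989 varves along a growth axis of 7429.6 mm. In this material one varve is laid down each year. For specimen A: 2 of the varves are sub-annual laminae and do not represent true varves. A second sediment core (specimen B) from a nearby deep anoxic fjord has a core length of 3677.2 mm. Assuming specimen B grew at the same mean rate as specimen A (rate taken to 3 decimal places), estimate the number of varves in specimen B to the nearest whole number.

8904 varves

Specimen A: after corrections the count is 17989 − 2 = 17987 varves.
A: 7429.6 mm over 17987 years gives 7429.6 / 17987 ≈ 0.413 mm/yr.
B spans 3677.2 / 0.413 = 8903.63 years ≈ 8904 varves.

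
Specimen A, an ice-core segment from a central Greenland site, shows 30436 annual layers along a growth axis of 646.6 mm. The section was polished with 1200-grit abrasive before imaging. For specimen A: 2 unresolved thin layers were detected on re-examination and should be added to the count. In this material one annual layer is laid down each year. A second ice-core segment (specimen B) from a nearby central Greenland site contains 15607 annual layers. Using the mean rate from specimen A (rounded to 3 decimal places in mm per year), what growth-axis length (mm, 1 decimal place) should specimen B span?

327.7 mm

Specimen A: correcting the raw count gives 30436 + 2 = 30438 true annual layers.
A: Mean rate = 646.6 mm / 30438 years ≈ 0.021 mm/yr.
For B, 0.021 mm/year × 15607 years = 327.7 mm.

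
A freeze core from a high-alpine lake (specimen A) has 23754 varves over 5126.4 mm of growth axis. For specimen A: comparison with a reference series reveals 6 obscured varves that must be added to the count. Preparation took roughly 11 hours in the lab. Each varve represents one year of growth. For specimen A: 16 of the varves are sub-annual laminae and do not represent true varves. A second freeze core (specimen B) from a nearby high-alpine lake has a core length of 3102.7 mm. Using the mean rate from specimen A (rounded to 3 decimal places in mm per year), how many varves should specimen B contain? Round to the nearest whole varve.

14364 varves

Specimen A: correcting the raw count gives 23754 − 16 + 6 = 23744 true varves.
A: Extension rate ≈ 5126.4 / 23744 = 0.216 mm/yr.
For B, 3102.7 / 0.216 = 14364.35 years ≈ 14364 varves.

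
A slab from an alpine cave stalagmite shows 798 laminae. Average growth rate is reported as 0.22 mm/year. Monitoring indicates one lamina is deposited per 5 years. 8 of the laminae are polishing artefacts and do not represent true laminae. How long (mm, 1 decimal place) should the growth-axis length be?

After corrections the count is 798 − 8 = 790 laminae.
At 5 years per lamina, 790 × 5 = 3950 years.
Predicted length = 0.22 mm/year × 3950 years = 869.0 mm.

869.0 mm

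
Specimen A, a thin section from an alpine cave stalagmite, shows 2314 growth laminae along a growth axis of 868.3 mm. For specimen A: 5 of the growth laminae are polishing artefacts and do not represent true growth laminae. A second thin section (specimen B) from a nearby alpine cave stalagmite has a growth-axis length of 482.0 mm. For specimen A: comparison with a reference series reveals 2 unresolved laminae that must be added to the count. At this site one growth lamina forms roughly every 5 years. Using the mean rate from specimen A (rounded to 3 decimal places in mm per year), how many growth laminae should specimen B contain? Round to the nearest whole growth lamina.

1285 growth laminae

Specimen A: correcting the raw count gives 2314 − 5 + 2 = 2311 true growth laminae.
Specimen A: at 5 years per growth lamina, 2311 × 5 = 11555 years.
A: Extension rate ≈ 868.3 / 11555 = 0.075 mm/yr.
Specimen B: 482.0 mm / 0.075 mm per year = 6426.67 years; at 5 years per growth lamina that is 6426.67 / 5 ≈ 1285 growth laminae.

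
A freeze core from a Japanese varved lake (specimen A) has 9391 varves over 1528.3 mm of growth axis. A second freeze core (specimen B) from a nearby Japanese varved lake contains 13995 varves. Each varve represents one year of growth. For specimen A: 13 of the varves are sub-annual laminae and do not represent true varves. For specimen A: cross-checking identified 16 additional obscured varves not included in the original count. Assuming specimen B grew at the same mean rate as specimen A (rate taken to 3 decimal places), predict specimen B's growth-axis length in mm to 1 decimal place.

Specimen A: after corrections the count is 9391 − 13 + 16 = 9394 varves.
A: 1528.3 mm over 9394 years gives 1528.3 / 9394 ≈ 0.163 mm/yr.
For B, 0.163 mm/year × 13995 years = 2281.2 mm.

2281.2 mm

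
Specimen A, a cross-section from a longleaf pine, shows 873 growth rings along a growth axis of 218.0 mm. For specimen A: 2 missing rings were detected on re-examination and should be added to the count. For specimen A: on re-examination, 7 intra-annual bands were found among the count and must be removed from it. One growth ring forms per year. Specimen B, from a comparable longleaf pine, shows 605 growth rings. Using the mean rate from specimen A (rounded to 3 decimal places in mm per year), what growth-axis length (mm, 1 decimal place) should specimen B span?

Specimen A: after corrections the count is 873 − 7 + 2 = 868 growth rings.
A: 218.0 mm over 868 years gives 218.0 / 868 ≈ 0.251 mm per year.
For B, 0.251 mm/year × 605 years = 151.9 mm.

151.9 mm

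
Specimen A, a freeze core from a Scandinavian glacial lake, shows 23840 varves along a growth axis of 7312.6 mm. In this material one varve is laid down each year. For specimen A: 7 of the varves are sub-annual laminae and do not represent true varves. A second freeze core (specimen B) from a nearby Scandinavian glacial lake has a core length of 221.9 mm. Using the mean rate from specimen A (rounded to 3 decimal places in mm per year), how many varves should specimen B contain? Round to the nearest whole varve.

723 varves

Specimen A: correcting the raw count gives 23840 − 7 = 23833 true varves.
A: Extension rate ≈ 7312.6 / 23833 = 0.307 mm/year.
B spans 221.9 / 0.307 = 722.80 years ≈ 723 varves.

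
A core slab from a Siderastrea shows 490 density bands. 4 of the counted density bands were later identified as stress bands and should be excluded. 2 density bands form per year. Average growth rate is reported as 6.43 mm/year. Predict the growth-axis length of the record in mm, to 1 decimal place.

1562.5 mm

Adjusted count: 490 − 4 = 486 density bands.
Dividing by 2 density bands per year: 486 / 2 = 243 years.
Predicted length = 6.43 mm/year × 243 years = 1562.5 mm.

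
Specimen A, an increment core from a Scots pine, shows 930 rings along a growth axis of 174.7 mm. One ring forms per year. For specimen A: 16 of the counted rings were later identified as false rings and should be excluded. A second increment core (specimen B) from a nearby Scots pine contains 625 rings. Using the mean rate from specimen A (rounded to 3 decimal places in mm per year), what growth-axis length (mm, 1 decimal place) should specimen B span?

119.4 mm

Specimen A: after corrections the count is 930 − 16 = 914 rings.
A: 174.7 mm over 914 years gives 174.7 / 914 ≈ 0.191 mm/year.
B's length ≈ 0.191 × 625 = 119.4 mm.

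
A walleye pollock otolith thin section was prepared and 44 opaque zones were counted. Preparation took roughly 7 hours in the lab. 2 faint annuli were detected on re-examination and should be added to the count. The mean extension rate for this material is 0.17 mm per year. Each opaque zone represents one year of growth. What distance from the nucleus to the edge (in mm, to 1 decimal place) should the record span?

Correcting the raw count gives 44 + 2 = 46 true opaque zones.
Length ≈ 0.17 × 46 = 7.8 mm.

7.8 mm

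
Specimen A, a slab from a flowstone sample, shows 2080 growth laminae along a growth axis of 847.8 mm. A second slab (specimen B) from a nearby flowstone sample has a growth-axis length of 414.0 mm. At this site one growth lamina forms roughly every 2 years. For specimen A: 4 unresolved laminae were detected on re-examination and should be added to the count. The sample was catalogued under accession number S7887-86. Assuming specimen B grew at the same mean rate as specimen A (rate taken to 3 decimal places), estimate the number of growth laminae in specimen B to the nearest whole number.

Specimen A: adjusted count: 2080 + 4 = 2084 growth laminae.
Specimen A: 2084 growth laminae at 2 years each span 2084 × 2 = 4168 years.
A: Extension rate ≈ 847.8 / 4168 = 0.203 mm/yr.
Specimen B: 414.0 mm / 0.203 mm per year = 2039.41 years; at 2 years per growth lamina that is 2039.41 / 2 ≈ 1020 growth laminae.

1020 growth laminae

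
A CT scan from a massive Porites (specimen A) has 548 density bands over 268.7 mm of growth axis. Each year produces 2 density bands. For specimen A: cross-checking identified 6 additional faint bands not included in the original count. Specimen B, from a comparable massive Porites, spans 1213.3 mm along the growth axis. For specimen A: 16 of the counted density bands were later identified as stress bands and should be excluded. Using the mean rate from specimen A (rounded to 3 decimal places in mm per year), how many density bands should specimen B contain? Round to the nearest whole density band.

2429 density bands

Specimen A: true density band count = 548 − 16 + 6 = 538.
Specimen A: with 2 density bands per year, 538 / 2 = 269 years.
A: Mean rate = 268.7 mm / 269 years ≈ 0.999 mm/year.
For B, 1213.3 / 0.999 = 1214.51 years; at 2 density bands per year that is 1214.51 × 2 ≈ 2429 density bands.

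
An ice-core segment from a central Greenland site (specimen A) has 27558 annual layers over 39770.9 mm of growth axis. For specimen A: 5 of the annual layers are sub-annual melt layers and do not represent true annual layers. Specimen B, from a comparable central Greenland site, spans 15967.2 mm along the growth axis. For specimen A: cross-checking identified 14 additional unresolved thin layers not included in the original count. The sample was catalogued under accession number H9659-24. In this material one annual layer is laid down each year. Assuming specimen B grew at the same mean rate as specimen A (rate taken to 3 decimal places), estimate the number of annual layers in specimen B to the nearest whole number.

11065 annual layers

Specimen A: adjusted count: 27558 − 5 + 14 = 27567 annual layers.
A: Mean rate = 39770.9 mm / 27567 years ≈ 1.443 mm/yr.
Specimen B: 15967.2 mm / 1.443 mm per year = 11065.28 years ≈ 11065 annual layers.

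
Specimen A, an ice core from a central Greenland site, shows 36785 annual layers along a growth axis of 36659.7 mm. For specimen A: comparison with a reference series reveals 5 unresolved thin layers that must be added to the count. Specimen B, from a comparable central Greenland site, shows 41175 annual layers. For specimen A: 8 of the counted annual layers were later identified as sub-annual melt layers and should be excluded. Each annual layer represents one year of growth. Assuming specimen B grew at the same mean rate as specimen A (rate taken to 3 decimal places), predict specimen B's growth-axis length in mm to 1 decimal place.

41051.5 mm

Specimen A: correcting the raw count gives 36785 − 8 + 5 = 36782 true annual layers.
A: Mean rate = 36659.7 mm / 36782 years ≈ 0.997 mm/year.
Length of B = 0.997 × 41175 = 41051.5 mm.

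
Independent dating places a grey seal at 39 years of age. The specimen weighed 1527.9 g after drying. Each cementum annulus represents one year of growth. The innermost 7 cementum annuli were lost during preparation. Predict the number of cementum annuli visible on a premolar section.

32 cementum annuli

One cementum annulus per year gives 39 cementum annuli over 39 years.
Subtracting the 7 cementum annuli not captured gives 39 − 7 = 32 cementum annuli in the record.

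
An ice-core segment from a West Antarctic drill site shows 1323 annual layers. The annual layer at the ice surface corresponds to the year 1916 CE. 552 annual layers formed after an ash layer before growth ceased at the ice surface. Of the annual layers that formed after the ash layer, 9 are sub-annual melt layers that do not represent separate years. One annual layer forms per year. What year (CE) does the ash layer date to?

1373 CE

There are 552 annual layers younger than the ash layer.
Excluding 9 false annual layers: 552 − 9 = 543.
Counting back 543 years from 1916 CE places the ash layer in 1916 − 543 = 1373 CE.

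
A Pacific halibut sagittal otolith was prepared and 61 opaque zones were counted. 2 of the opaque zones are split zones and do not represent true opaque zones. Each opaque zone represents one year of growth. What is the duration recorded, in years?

59 years

Correcting the raw count gives 61 − 2 = 59 true opaque zones.
At one opaque zone per year, that is 59 years.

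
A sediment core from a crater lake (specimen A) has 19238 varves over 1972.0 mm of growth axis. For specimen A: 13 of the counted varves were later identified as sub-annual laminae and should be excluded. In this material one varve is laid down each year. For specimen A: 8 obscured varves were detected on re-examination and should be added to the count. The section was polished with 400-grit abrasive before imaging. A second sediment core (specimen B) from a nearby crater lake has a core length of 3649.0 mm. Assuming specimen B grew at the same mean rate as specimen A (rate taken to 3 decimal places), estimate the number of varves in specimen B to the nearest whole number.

Specimen A: true varve count = 19238 − 13 + 8 = 19233.
A: Extension rate ≈ 1972.0 / 19233 = 0.103 mm/yr.
For B, 3649.0 / 0.103 = 35427.18 years ≈ 35427 varves.

35427 varves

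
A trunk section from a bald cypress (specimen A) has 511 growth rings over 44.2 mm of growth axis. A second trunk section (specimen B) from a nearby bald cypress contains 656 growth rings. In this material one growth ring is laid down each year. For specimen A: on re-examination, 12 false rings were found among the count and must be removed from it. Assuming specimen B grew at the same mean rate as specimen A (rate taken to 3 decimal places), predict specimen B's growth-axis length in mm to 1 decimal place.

Specimen A: after corrections the count is 511 − 12 = 499 growth rings.
A: Mean rate = 44.2 mm / 499 years ≈ 0.089 mm/year.
B's length ≈ 0.089 × 656 = 58.4 mm.

58.4 mm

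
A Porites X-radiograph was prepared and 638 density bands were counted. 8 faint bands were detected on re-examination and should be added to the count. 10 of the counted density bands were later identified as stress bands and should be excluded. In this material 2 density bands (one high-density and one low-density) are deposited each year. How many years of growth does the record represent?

Adjusted count: 638 − 10 + 8 = 636 density bands.
Dividing by 2 density bands per year: 636 / 2 = 318 years.

318 years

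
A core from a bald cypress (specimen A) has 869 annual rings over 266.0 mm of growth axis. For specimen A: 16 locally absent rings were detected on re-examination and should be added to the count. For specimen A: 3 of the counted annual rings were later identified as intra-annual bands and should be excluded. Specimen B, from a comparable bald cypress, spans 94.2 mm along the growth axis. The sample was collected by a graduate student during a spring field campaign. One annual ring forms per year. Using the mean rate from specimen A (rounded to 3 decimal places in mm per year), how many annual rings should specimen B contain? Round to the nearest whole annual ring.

312 annual rings

Specimen A: adjusted count: 869 − 3 + 16 = 882 annual rings.
A: Extension rate ≈ 266.0 / 882 = 0.302 mm/year.
For B, 94.2 / 0.302 = 311.92 years ≈ 312 annual rings.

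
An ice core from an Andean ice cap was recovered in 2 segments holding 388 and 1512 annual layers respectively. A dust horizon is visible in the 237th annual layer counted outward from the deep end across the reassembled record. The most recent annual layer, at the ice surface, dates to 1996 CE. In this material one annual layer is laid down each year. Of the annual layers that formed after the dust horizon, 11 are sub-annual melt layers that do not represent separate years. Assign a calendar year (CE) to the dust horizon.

Total annual layers = 388 + 1512 = 1900.
Between annual layer 237 and the ice surface there are 1900 − 237 = 1663 annual layers.
Excluding 11 false annual layers: 1663 − 11 = 1652.
Counting back 1652 years from 1996 CE places the dust horizon in 1996 − 1652 = 344 CE.

344 CE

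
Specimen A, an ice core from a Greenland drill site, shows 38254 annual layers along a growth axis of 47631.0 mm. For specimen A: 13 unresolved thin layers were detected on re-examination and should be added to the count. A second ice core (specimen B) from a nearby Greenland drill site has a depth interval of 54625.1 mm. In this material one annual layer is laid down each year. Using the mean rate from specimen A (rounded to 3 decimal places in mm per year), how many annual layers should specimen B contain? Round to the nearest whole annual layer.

Specimen A: adjusted count: 38254 + 13 = 38267 annual layers.
A: Extension rate ≈ 47631.0 / 38267 = 1.245 mm/year.
Specimen B: 54625.1 mm / 1.245 mm per year = 43875.58 years ≈ 43876 annual layers.

43876 annual layers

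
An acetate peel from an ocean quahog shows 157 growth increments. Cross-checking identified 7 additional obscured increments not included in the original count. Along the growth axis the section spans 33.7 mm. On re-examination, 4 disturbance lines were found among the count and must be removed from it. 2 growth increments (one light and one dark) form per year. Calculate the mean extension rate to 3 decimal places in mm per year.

True growth increment count = 157 − 4 + 7 = 160.
With 2 growth increments per year, 160 / 2 = 80 years.
33.7 mm over 80 years gives 33.7 / 80 ≈ 0.421 mm per year.

0.421 mm per year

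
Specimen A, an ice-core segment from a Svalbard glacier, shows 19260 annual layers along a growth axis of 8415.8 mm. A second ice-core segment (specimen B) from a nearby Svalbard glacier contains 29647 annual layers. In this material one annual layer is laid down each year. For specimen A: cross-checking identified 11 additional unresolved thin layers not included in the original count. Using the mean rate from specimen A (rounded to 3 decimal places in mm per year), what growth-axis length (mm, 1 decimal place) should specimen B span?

12955.7 mm

Specimen A: correcting the raw count gives 19260 + 11 = 19271 true annual layers.
A: 8415.8 mm over 19271 years gives 8415.8 / 19271 ≈ 0.437 mm per year.
Length of B = 0.437 × 29647 = 12955.7 mm.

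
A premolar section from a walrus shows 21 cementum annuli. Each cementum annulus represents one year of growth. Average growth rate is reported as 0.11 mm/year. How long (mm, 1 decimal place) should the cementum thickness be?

The record spans 21 years at 0.11 mm per year.
Length ≈ 0.11 × 21 = 2.3 mm.

2.3 mm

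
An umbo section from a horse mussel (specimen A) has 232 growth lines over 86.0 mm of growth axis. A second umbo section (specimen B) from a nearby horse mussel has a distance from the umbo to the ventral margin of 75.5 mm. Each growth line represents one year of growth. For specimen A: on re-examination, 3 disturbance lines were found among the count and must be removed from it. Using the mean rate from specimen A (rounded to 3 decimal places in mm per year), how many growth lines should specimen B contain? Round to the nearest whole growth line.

201 growth lines

Specimen A: after corrections the count is 232 − 3 = 229 growth lines.
A: Mean rate = 86.0 mm / 229 years ≈ 0.376 mm/yr.
Specimen B: 75.5 mm / 0.376 mm per year = 200.80 years ≈ 201 growth lines.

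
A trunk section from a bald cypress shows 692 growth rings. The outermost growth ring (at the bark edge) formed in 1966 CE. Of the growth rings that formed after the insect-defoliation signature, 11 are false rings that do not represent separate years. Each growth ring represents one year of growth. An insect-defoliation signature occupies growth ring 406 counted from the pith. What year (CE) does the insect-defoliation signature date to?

1691 CE

The insect-defoliation signature sits at growth ring 406 from the pith, so 692 − 406 = 286 growth rings formed after it.
286 − 11 false = 275 true growth rings after the insect-defoliation signature.
The growth ring at the bark edge is 1966 CE, so the insect-defoliation signature dates to 1966 − 275 = 1691 CE.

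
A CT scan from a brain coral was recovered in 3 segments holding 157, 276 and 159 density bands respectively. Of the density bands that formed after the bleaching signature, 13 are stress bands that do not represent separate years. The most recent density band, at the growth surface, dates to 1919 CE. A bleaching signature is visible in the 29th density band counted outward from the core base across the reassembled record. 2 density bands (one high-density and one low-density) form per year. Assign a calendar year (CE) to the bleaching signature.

1644 CE

Total density bands = 157 + 276 + 159 = 592.
Between density band 29 and the growth surface there are 592 − 29 = 563 density bands.
Excluding 13 false density bands: 563 − 13 = 550.
550 density bands at 2 per year is 550 / 2 = 275 years.
The density band at the growth surface is 1919 CE, so the bleaching signature dates to 1919 − 275 = 1644 CE.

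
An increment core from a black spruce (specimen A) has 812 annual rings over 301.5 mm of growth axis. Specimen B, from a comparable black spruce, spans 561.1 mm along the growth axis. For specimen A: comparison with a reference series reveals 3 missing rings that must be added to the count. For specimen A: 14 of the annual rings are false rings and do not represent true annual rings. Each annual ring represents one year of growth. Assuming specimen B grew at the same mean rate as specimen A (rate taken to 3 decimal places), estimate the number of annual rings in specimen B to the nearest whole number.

Specimen A: correcting the raw count gives 812 − 14 + 3 = 801 true annual rings.
A: 301.5 mm over 801 years gives 301.5 / 801 ≈ 0.376 mm/year.
For B, 561.1 / 0.376 = 1492.29 years ≈ 1492 annual rings.

1492 annual rings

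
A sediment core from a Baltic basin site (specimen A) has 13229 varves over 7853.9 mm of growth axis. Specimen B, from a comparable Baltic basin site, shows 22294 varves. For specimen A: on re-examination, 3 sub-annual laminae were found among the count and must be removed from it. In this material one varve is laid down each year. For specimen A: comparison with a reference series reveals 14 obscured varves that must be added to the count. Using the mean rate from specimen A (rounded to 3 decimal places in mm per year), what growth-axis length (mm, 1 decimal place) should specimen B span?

13220.3 mm

Specimen A: adjusted count: 13229 − 3 + 14 = 13240 varves.
A: 7853.9 mm over 13240 years gives 7853.9 / 13240 ≈ 0.593 mm per year.
B's length ≈ 0.593 × 22294 = 13220.3 mm.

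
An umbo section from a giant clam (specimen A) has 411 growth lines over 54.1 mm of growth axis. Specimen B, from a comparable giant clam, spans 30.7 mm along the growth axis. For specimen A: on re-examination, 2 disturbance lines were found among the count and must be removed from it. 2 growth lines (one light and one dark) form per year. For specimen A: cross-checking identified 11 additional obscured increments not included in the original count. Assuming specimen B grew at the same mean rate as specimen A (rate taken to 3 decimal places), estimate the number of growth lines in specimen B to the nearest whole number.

238 growth lines

Specimen A: adjusted count: 411 − 2 + 11 = 420 growth lines.
Specimen A: dividing by 2 growth lines per year: 420 / 2 = 210 years.
A: 54.1 mm over 210 years gives 54.1 / 210 ≈ 0.258 mm per year.
B spans 30.7 / 0.258 = 118.99 years; at 2 growth lines per year that is 118.99 × 2 ≈ 238 growth lines.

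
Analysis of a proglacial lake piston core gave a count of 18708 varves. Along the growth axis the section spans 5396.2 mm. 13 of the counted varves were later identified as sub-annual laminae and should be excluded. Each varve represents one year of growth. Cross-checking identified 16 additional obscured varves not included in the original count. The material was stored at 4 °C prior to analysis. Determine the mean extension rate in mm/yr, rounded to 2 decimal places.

0.29 mm/yr

Adjusted count: 18708 − 13 + 16 = 18711 varves.
Mean rate = 5396.2 mm / 18711 years ≈ 0.29 mm/yr.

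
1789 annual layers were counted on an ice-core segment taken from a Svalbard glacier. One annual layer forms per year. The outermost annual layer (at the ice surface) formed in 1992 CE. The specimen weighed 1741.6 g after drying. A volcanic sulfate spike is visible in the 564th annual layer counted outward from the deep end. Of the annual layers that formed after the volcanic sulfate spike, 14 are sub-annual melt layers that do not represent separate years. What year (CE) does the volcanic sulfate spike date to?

781 CE

1789 − 564 = 1225 annual layers lie beyond the volcanic sulfate spike toward the ice surface.
1225 − 14 false = 1211 true annual layers after the volcanic sulfate spike.
1992 − 1211 = 781 CE.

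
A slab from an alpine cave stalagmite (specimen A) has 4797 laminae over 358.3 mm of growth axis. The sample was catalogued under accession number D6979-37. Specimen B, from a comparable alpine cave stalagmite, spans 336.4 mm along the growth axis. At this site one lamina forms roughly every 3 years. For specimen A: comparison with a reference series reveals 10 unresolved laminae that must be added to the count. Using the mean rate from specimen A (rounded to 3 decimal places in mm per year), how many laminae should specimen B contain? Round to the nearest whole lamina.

4485 laminae

Specimen A: adjusted count: 4797 + 10 = 4807 laminae.
Specimen A: at 3 years per lamina, 4807 × 3 = 14421 years.
A: 358.3 mm over 14421 years gives 358.3 / 14421 ≈ 0.025 mm per year.
Specimen B: 336.4 mm / 0.025 mm per year = 13456.00 years; at 3 years per lamina that is 13456.00 / 3 ≈ 4485 laminae.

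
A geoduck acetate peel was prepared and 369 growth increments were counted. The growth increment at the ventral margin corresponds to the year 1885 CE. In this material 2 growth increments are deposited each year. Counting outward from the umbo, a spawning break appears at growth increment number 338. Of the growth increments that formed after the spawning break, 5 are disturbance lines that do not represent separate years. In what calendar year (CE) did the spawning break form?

369 − 338 = 31 growth increments lie beyond the spawning break toward the ventral margin.
Excluding 5 false growth increments: 31 − 5 = 26.
26 growth increments at 2 per year is 26 / 2 = 13 years.
Counting back 13 years from 1885 CE places the spawning break in 1885 − 13 = 1872 CE.

1872 CE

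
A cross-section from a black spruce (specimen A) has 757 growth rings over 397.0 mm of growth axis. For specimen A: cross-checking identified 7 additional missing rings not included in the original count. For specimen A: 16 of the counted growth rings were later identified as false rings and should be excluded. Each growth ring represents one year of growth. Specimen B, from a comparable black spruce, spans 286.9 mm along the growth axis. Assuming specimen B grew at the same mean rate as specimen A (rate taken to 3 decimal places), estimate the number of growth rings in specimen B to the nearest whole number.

540 growth rings

Specimen A: after corrections the count is 757 − 16 + 7 = 748 growth rings.
A: 397.0 mm over 748 years gives 397.0 / 748 ≈ 0.531 mm/yr.
For B, 286.9 / 0.531 = 540.30 years ≈ 540 growth rings.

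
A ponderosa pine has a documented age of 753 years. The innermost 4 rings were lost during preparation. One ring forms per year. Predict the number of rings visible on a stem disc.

Expected rings over 753 years: 753.
Subtracting the 4 rings not captured gives 753 − 4 = 749 rings in the record.

749 rings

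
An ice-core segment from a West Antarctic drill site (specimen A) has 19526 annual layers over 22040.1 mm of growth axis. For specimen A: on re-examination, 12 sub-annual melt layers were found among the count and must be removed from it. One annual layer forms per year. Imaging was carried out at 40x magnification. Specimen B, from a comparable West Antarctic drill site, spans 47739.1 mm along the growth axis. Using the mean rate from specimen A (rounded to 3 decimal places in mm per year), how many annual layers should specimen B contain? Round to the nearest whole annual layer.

Specimen A: after corrections the count is 19526 − 12 = 19514 annual layers.
A: Mean rate = 22040.1 mm / 19514 years ≈ 1.129 mm/yr.
For B, 47739.1 / 1.129 = 42284.41 years ≈ 42284 annual layers.

42284 annual layers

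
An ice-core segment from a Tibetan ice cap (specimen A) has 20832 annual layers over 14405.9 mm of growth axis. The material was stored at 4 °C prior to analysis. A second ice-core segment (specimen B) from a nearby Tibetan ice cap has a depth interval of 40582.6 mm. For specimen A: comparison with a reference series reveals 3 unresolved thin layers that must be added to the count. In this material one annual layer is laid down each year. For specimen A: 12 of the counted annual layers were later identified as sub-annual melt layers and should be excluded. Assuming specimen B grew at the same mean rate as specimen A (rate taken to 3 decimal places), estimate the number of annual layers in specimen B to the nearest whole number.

Specimen A: after corrections the count is 20832 − 12 + 3 = 20823 annual layers.
A: Mean rate = 14405.9 mm / 20823 years ≈ 0.692 mm/year.
B spans 40582.6 / 0.692 = 58645.38 years ≈ 58645 annual layers.

58645 annual layers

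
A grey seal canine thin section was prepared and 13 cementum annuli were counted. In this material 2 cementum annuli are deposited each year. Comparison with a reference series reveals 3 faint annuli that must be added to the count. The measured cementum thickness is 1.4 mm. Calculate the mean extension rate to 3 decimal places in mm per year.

0.175 mm per year

Correcting the raw count gives 13 + 3 = 16 true cementum annuli.
With 2 cementum annuli per year, 16 / 2 = 8 years.
Extension rate ≈ 1.4 / 8 = 0.175 mm per year.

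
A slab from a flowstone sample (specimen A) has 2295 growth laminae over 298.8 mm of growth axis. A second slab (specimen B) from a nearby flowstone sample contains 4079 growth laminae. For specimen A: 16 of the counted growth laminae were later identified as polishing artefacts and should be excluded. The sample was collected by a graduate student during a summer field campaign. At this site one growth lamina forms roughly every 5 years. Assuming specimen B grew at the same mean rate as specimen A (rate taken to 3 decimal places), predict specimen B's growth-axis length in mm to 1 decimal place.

530.3 mm

Specimen A: after corrections the count is 2295 − 16 = 2279 growth laminae.
Specimen A: at 5 years per growth lamina, 2279 × 5 = 11395 years.
A: 298.8 mm over 11395 years gives 298.8 / 11395 ≈ 0.026 mm/yr.
Specimen B: multiplying by 5 years per growth lamina: 4079 × 5 = 20395 years. B's length ≈ 0.026 × 20395 = 530.3 mm.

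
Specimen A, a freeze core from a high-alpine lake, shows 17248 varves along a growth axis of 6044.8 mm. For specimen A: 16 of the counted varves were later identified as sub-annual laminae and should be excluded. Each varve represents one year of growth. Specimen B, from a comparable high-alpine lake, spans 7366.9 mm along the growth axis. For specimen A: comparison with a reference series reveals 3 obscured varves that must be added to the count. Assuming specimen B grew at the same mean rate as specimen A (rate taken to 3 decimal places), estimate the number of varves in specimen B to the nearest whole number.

Specimen A: correcting the raw count gives 17248 − 16 + 3 = 17235 true varves.
A: 6044.8 mm over 17235 years gives 6044.8 / 17235 ≈ 0.351 mm/year.
For B, 7366.9 / 0.351 = 20988.32 years ≈ 20988 varves.

20988 varves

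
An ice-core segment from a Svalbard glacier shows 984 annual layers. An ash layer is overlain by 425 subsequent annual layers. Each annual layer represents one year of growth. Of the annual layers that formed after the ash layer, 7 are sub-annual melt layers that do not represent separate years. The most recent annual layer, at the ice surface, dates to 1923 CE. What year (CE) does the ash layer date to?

1505 CE

425 annual layers post-date the ash layer.
Removing the 7 false annual layers leaves 425 − 7 = 418 true annual layers beyond the ash layer.
Counting back 418 years from 1923 CE places the ash layer in 1923 − 418 = 1505 CE.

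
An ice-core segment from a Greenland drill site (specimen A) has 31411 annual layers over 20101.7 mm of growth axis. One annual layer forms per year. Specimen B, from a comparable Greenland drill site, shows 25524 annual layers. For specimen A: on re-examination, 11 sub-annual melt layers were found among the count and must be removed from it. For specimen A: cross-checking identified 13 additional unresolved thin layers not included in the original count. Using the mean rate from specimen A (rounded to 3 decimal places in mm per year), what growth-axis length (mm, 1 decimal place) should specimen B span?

Specimen A: adjusted count: 31411 − 11 + 13 = 31413 annual layers.
A: Extension rate ≈ 20101.7 / 31413 = 0.640 mm per year.
B's length ≈ 0.640 × 25524 = 16335.4 mm.

16335.4 mm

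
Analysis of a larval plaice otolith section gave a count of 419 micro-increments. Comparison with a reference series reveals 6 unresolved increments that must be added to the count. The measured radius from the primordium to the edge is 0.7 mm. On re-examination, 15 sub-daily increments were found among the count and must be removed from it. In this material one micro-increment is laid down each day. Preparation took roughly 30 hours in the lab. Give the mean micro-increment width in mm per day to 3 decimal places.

Adjusted count: 419 − 15 + 6 = 410 micro-increments.
Mean rate = 0.7 mm / 410 days ≈ 0.002 mm per day.

0.002 mm per day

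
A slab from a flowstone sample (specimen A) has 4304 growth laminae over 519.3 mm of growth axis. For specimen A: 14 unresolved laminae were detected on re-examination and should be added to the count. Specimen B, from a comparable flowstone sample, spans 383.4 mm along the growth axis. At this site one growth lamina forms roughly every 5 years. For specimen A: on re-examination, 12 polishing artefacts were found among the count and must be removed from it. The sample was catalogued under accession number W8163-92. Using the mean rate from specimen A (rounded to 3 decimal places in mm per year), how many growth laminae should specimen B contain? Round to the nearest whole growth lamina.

3195 growth laminae

Specimen A: true growth lamina count = 4304 − 12 + 14 = 4306.
Specimen A: at 5 years per growth lamina, 4306 × 5 = 21530 years.
A: Mean rate = 519.3 mm / 21530 years ≈ 0.024 mm/yr.
Specimen B: 383.4 mm / 0.024 mm per year = 15975.00 years; at 5 years per growth lamina that is 15975.00 / 5 ≈ 3195 growth laminae.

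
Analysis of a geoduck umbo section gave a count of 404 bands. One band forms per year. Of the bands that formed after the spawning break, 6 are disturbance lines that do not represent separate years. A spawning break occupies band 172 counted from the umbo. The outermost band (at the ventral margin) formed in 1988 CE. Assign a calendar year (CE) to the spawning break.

1762 CE

The spawning break sits at band 172 from the umbo, so 404 − 172 = 232 bands formed after it.
Removing the 6 false bands leaves 232 − 6 = 226 true bands beyond the spawning break.
Counting back 226 years from 1988 CE places the spawning break in 1988 − 226 = 1762 CE.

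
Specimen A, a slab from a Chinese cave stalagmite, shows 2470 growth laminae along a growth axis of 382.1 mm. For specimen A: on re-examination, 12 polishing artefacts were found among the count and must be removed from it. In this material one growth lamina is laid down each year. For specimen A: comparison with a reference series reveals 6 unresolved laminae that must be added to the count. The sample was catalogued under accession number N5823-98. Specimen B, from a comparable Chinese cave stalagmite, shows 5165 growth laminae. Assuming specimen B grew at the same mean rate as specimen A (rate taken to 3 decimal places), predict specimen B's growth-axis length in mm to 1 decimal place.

Specimen A: correcting the raw count gives 2470 − 12 + 6 = 2464 true growth laminae.
A: 382.1 mm over 2464 years gives 382.1 / 2464 ≈ 0.155 mm per year.
B's length ≈ 0.155 × 5165 = 800.6 mm.

800.6 mm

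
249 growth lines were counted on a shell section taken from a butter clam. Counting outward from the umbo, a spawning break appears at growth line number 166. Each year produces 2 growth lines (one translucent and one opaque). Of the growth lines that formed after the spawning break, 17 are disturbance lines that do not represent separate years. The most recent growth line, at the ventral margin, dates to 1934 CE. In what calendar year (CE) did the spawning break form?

1901 CE

Between growth line 166 and the ventral margin there are 249 − 166 = 83 growth lines.
83 − 17 false = 66 true growth lines after the spawning break.
Dividing by 2 growth lines per year: 66 / 2 = 33 years.
The growth line at the ventral margin is 1934 CE, so the spawning break dates to 1934 − 33 = 1901 CE.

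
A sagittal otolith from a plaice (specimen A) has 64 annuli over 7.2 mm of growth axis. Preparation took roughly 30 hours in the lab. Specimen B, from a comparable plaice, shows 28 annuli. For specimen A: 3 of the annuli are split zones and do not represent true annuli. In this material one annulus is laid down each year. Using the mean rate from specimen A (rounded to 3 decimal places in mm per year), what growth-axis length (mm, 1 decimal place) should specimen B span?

3.3 mm

Specimen A: true annulus count = 64 − 3 = 61.
A: 7.2 mm over 61 years gives 7.2 / 61 ≈ 0.118 mm per year.
Length of B = 0.118 × 28 = 3.3 mm.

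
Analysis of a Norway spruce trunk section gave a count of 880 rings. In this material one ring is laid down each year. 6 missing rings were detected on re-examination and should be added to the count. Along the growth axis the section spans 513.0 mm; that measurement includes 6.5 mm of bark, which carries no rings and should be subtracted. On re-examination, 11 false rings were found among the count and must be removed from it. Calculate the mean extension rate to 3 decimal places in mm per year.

0.579 mm per year

Adjusted count: 880 − 11 + 6 = 875 rings.
Removing the 6.5 mm offcut leaves 513.0 − 6.5 = 506.5 mm.
Extension rate ≈ 506.5 / 875 = 0.579 mm per year.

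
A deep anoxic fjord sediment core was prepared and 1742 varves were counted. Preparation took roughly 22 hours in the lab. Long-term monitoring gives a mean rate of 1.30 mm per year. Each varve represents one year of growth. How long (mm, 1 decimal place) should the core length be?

2264.6 mm

1742 years of growth are recorded.
Predicted length = 1.30 mm/year × 1742 years = 2264.6 mm.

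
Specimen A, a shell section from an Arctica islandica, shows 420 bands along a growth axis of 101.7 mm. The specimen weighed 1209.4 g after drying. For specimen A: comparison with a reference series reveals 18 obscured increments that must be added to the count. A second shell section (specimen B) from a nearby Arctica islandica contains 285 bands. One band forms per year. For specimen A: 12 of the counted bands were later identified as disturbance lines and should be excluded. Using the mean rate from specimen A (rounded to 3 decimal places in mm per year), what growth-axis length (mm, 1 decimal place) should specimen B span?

68.1 mm

Specimen A: true band count = 420 − 12 + 18 = 426.
A: Extension rate ≈ 101.7 / 426 = 0.239 mm per year.
For B, 0.239 mm/year × 285 years = 68.1 mm.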